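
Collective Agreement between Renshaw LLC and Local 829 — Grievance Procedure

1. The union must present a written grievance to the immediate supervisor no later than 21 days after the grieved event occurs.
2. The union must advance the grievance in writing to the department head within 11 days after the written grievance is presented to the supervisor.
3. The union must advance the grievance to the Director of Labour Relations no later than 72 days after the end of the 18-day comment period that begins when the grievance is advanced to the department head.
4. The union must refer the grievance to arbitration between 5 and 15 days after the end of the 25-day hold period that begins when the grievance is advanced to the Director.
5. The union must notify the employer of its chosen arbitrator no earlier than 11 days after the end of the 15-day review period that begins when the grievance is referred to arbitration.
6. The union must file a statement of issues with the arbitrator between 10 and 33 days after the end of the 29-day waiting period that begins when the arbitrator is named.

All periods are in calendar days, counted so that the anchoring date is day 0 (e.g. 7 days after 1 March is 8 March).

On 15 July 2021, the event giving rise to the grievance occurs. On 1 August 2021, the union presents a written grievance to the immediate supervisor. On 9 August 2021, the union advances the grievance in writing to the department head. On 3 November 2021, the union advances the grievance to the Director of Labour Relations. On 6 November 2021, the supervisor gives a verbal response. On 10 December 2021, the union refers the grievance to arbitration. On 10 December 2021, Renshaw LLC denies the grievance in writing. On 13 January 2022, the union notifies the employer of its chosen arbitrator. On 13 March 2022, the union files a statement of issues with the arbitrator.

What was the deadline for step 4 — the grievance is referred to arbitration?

13 December 2021

The grievance is advanced to the Director on 3 November 2021; the 25-day hold period therefore ends 28 November 2021, and step 4 runs from that date. The window is 5–15 days after 28 November 2021; it closes on 13 December 2021.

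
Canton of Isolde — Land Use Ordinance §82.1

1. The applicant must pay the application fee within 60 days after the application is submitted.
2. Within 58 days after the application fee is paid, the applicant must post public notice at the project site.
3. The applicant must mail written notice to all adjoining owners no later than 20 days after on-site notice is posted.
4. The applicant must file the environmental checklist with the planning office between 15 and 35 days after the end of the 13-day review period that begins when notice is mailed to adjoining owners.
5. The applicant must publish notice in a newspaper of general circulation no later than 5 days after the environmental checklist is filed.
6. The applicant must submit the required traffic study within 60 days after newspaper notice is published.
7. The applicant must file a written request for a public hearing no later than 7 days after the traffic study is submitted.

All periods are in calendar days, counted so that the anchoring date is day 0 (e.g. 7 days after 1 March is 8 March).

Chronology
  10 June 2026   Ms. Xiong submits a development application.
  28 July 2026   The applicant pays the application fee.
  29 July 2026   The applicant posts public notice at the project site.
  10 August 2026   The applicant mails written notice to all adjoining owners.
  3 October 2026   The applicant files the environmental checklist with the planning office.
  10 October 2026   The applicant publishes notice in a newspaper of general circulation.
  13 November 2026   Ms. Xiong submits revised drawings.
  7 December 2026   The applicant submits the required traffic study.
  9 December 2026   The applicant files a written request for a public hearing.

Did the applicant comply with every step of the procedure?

Step 1: 60 days after 10 June 2026 (when the application is submitted) is 9 August 2026; completed 28 July 2026, before the deadline.
Step 2: 58 days after 28 July 2026 (when the application fee is paid) is 24 September 2026; 29 July 2026 is within that limit.
Step 3: 20 days after 29 July 2026 (when on-site notice is posted) is 18 August 2026; 10 August 2026 is within that limit.
Step 4: the window is 15–35 days after 23 August 2026 (end of the 13-day review period, which began when notice is mailed to adjoining owners on 10 August 2026), so 7 September 2026 through 27 September 2026; 3 October 2026 is 6 days past the end of the window.
The analysis stops there.

No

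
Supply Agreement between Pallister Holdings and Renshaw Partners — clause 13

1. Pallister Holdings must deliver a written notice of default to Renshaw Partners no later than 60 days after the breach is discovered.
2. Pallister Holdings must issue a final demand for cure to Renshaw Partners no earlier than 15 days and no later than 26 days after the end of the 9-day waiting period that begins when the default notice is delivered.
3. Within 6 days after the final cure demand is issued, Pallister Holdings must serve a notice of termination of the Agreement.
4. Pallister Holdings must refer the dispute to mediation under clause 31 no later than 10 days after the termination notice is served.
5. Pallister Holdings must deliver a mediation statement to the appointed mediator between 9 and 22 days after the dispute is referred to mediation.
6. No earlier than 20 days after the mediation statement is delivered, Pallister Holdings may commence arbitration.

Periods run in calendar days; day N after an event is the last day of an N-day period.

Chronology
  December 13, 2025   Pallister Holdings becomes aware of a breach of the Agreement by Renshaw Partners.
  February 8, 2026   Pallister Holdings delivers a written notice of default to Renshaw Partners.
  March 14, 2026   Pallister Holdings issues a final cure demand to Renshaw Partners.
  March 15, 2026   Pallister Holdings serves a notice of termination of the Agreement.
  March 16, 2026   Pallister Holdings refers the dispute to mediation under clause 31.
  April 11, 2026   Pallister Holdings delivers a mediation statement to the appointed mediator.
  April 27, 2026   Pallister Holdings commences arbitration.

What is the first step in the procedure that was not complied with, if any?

Step 5

Step 1: 60 days after December 13, 2025 (when the breach is discovered) is February 11, 2026; done February 8, 2026 — timely.
Step 2: the window is 15–26 days after February 17, 2026 (end of the 9-day waiting period, which began when the default notice is delivered on February 8, 2026), so March 4, 2026 through March 15, 2026; March 14, 2026 falls inside that range.
Step 3: 6 days after March 14, 2026 (when the final cure demand is issued) is March 20, 2026; done March 15, 2026 — timely.
Step 4: 10 days after March 15, 2026 (when the termination notice is served) is March 25, 2026; done March 16, 2026 — timely.
Step 5: the window is 9–22 days after March 16, 2026 (when the dispute is referred to mediation), so March 25, 2026 through April 7, 2026; done April 11, 2026 — 4 days after the window closed.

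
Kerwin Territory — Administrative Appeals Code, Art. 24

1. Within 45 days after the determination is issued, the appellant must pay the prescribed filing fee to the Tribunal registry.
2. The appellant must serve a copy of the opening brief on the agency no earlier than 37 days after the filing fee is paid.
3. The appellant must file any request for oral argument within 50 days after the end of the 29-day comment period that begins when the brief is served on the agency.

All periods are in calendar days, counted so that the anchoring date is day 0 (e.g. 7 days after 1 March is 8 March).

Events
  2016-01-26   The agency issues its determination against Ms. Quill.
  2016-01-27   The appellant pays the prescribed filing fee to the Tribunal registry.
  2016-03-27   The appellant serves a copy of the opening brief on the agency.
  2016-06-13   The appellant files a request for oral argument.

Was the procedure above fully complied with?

Yes

Step 1 — counting 45 days from 2016-01-26 (when the determination is issued) gives a deadline of 2016-03-11; completed 2016-01-27, before the deadline.
Step 2 — must wait 37 days from 2016-01-27 (when the filing fee is paid), so not before 2016-03-04; 2016-03-27 is on or after that date.
Step 3 — counting 50 days from 2016-04-25 (end of the 29-day comment period, which began when the brief is served on the agency on 2016-03-27) gives a deadline of 2016-06-14; done 2016-06-13 — timely.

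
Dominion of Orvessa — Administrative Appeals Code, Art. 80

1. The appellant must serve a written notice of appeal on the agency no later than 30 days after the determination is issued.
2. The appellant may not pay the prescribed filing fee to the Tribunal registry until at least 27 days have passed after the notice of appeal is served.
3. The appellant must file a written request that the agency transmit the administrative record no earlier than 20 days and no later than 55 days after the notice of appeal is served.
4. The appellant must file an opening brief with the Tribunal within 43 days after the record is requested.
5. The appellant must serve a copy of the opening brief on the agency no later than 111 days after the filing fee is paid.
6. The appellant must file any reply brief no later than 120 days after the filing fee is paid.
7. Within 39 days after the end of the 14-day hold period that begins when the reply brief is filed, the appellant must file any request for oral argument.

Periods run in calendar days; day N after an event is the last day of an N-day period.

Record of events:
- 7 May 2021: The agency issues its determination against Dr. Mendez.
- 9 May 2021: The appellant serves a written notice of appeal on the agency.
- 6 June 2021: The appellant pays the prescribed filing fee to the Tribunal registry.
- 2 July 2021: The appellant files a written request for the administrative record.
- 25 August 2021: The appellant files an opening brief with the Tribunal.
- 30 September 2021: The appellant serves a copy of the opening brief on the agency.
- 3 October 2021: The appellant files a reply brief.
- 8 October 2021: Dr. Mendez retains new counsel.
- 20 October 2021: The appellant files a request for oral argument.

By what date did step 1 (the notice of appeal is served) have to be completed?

Step 1 runs from 7 May 2021, when the determination is issued. 30 days after 7 May 2021 is 6 June 2021.

6 June 2021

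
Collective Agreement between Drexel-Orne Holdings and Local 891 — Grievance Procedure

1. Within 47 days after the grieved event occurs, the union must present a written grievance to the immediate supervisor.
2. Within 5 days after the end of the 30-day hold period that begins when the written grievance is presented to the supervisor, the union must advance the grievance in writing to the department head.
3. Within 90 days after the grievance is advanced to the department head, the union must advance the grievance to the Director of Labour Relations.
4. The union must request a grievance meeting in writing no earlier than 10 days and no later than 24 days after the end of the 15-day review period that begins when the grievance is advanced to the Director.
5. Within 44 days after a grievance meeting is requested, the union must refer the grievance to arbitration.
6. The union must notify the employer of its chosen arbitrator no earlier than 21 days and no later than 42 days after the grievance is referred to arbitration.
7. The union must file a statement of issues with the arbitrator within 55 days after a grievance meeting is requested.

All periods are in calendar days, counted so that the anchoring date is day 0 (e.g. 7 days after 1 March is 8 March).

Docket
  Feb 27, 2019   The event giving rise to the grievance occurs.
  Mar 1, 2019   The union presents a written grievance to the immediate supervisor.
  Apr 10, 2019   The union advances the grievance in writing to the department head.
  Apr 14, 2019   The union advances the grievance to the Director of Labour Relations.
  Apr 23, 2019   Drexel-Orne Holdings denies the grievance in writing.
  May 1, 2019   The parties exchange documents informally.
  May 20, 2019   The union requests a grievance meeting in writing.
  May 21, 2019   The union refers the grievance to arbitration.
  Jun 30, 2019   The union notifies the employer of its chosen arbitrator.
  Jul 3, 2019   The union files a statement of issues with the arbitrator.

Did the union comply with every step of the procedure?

No

Step 1 — counting 47 days from Feb 27, 2019 (when the grieved event occurs) gives a deadline of Apr 15, 2019; done Mar 1, 2019 — timely.
Step 2 — counting 5 days from Mar 31, 2019 (end of the 30-day hold period, which began when the written grievance is presented to the supervisor on Mar 1, 2019) gives a deadline of Apr 5, 2019; not done until Apr 10, 2019, 5 days after the deadline.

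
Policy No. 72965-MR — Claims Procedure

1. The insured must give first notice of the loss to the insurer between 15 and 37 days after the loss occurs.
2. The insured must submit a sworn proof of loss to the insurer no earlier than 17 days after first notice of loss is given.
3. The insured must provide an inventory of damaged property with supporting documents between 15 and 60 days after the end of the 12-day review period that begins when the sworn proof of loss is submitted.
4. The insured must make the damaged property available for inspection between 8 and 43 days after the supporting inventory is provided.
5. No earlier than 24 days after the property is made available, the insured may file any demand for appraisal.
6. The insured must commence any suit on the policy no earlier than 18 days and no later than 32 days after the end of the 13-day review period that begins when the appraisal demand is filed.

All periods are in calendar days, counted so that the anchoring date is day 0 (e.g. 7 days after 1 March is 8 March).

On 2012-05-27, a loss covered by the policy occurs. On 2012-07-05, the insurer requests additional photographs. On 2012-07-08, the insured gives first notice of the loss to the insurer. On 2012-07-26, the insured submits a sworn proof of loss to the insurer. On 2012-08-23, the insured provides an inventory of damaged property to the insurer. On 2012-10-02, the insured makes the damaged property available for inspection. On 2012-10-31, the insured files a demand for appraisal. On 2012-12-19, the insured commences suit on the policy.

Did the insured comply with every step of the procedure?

Step 1: the window is 15–37 days after 2012-05-27 (when the loss occurs), so 2012-06-11 through 2012-07-03; done 2012-07-08 — 5 days after the window closed.
That is the first point of non-compliance.

No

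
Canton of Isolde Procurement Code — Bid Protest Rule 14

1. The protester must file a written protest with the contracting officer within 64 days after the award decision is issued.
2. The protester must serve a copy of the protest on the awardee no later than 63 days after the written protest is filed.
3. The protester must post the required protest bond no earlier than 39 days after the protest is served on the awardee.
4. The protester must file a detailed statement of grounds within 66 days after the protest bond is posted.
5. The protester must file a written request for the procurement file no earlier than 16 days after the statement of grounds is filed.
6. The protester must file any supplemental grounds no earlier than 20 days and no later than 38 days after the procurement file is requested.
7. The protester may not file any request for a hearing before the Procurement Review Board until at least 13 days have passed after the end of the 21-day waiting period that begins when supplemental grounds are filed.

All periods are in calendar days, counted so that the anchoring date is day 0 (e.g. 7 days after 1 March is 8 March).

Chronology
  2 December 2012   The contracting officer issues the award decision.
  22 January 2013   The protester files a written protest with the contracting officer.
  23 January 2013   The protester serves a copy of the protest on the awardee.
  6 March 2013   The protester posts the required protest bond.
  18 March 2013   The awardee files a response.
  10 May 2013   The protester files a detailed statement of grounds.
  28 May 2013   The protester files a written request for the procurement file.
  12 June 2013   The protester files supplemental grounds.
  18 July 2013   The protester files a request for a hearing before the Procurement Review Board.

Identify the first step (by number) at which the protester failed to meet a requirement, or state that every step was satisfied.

Step 6

Step 1: 64 days after 2 December 2012 (when the award decision is issued) is 4 February 2013; completed 22 January 2013, before the deadline.
Step 2: 63 days after 22 January 2013 (when the written protest is filed) is 26 March 2013; 23 January 2013 is within that limit.
Step 3: the earliest permitted date is 39 days after 23 January 2013 (when the protest is served on the awardee), i.e. 3 March 2013; done 6 March 2013, after the minimum wait.
Step 4: 66 days after 6 March 2013 (when the protest bond is posted) is 11 May 2013; done 10 May 2013 — timely.
Step 5: the earliest permitted date is 16 days after 10 May 2013 (when the statement of grounds is filed), i.e. 26 May 2013; 28 May 2013 is on or after that date.
Step 6: the window is 20–38 days after 28 May 2013 (when the procurement file is requested), so 17 June 2013 through 5 July 2013; done 12 June 2013 — 5 days before the window opened.
The analysis stops there.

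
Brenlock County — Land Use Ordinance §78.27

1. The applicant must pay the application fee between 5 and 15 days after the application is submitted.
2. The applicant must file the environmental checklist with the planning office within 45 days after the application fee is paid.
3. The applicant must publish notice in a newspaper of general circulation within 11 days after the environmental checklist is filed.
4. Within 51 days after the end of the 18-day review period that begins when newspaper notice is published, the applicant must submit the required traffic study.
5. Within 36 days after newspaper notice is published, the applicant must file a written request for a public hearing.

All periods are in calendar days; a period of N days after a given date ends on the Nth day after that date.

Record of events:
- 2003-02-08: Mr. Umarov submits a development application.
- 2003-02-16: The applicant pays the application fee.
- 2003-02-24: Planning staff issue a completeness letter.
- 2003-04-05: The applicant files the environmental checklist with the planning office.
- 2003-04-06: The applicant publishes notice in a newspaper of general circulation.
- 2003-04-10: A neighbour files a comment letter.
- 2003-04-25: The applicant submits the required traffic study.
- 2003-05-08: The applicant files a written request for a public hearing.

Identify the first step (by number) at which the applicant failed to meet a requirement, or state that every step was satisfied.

Step 1: the window is 5–15 days after 2003-02-08 (when the application is submitted), so 2003-02-13 through 2003-02-23; done 2003-02-16 — within the window.
Step 2: 45 days after 2003-02-16 (when the application fee is paid) is 2003-04-02; 2003-04-05 misses that deadline by 3 days.
The analysis stops there.

Step 2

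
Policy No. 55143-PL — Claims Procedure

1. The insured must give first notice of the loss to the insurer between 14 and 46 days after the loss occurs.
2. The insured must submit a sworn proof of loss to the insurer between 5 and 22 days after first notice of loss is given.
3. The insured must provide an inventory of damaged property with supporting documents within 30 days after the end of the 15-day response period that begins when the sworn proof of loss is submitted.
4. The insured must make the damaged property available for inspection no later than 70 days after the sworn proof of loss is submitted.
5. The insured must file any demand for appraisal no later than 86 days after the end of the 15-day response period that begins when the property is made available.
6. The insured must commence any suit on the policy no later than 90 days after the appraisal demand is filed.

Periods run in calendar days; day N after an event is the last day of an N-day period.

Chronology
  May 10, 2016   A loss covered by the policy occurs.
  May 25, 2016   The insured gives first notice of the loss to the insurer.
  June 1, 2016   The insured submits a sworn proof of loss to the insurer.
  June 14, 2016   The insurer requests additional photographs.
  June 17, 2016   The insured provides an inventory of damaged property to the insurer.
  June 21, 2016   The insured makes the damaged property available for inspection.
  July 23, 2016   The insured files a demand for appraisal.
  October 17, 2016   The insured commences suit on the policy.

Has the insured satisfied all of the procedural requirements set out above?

Yes

Step 1: the window is 14–46 days after May 10, 2016 (when the loss occurs), so May 24, 2016 through June 25, 2016; May 25, 2016 falls inside that range.
Step 2: the window is 5–22 days after May 25, 2016 (when first notice of loss is given), so May 30, 2016 through June 16, 2016; done June 1, 2016, which is between those dates.
Step 3: 30 days after June 16, 2016 (end of the 15-day response period, which began when the sworn proof of loss is submitted on June 1, 2016) is July 16, 2016; June 17, 2016 is within that limit.
Step 4: 70 days after June 1, 2016 (when the sworn proof of loss is submitted) is August 10, 2016; done June 21, 2016 — timely.
Step 5: 86 days after July 6, 2016 (end of the 15-day response period, which began when the property is made available on June 21, 2016) is September 30, 2016; done July 23, 2016 — timely.
Step 6: 90 days after July 23, 2016 (when the appraisal demand is filed) is October 21, 2016; October 17, 2016 is within that limit.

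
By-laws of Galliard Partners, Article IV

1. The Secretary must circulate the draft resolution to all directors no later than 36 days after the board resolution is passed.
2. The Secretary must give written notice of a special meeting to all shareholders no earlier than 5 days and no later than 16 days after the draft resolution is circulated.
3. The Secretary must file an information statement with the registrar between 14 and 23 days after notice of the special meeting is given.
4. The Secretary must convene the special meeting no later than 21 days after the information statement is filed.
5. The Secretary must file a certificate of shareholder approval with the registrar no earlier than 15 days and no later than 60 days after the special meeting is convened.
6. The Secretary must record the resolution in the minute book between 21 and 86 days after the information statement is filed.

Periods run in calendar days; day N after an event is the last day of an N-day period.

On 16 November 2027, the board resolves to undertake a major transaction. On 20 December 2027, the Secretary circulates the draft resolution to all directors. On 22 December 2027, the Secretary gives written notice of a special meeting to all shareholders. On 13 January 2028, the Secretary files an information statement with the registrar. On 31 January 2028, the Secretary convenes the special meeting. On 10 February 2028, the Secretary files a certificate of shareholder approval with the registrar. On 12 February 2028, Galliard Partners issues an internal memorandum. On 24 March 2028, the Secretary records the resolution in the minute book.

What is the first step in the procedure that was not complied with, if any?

(1) due by 16 November 2027 + 36 days = 22 December 2027; completed 20 December 2027, before the deadline.
(2) the permitted window runs from 20 December 2027 + 5 = 25 December 2027 to 20 December 2027 + 16 = 5 January 2028; done 22 December 2027 — 3 days before the window opened.

Step 2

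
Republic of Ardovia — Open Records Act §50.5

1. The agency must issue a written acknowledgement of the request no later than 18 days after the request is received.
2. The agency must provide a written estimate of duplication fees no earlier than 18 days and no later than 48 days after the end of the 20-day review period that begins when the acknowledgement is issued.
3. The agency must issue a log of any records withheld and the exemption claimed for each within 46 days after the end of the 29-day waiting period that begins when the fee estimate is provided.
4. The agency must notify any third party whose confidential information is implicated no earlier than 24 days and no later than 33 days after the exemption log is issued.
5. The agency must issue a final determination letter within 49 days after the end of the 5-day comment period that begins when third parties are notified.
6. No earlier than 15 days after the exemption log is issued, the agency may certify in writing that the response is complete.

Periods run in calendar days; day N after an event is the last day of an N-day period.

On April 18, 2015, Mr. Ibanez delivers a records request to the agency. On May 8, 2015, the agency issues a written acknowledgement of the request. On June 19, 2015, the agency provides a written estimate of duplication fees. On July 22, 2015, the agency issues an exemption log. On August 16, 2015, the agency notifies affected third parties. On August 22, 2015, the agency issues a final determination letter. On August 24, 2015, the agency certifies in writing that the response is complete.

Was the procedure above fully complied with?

No

Step 1 — counting 18 days from April 18, 2015 (when the request is received) gives a deadline of May 6, 2015; May 8, 2015 misses that deadline by 2 days.
The procedure was therefore not followed at step 1.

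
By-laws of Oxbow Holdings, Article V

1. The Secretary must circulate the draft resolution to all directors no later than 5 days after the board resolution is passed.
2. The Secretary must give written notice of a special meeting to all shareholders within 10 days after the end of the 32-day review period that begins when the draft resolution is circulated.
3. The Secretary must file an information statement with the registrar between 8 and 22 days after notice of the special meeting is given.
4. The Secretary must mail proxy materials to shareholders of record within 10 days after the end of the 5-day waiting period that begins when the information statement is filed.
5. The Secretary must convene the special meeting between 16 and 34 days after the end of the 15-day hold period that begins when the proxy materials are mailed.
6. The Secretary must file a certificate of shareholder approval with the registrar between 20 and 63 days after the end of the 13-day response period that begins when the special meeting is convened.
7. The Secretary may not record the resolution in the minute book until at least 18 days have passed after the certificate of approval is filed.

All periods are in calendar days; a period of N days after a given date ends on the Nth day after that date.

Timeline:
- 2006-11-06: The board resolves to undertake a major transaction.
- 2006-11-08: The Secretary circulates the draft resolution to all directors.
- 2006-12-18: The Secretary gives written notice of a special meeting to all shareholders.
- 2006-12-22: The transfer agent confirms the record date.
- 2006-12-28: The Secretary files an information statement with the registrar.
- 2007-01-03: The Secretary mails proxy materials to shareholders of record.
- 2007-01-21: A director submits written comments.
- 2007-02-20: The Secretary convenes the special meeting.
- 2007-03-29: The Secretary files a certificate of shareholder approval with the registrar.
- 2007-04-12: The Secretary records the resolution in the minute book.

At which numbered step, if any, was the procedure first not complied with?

Step 7

Step 1 — counting 5 days from 2006-11-06 (when the board resolution is passed) gives a deadline of 2006-11-11; 2006-11-08 is within that limit.
Step 2 — counting 10 days from 2006-12-10 (end of the 32-day review period, which began when the draft resolution is circulated on 2006-11-08) gives a deadline of 2006-12-20; done 2006-12-18 — timely.
Step 3 — 8 and 22 days from 2006-12-18 (when notice of the special meeting is given) are 2006-12-26 and 2007-01-09 respectively; 2006-12-28 falls inside that range.
Step 4 — counting 10 days from 2007-01-02 (end of the 5-day waiting period, which began when the information statement is filed on 2006-12-28) gives a deadline of 2007-01-12; 2007-01-03 is within that limit.
Step 5 — 16 and 34 days from 2007-01-18 (end of the 15-day hold period, which began when the proxy materials are mailed on 2007-01-03) are 2007-02-03 and 2007-02-21 respectively; 2007-02-20 falls inside that range.
Step 6 — 20 and 63 days from 2007-03-05 (end of the 13-day response period, which began when the special meeting is convened on 2007-02-20) are 2007-03-25 and 2007-05-07 respectively; done 2007-03-29 — within the window.
Step 7 — must wait 18 days from 2007-03-29 (when the certificate of approval is filed), so not before 2007-04-16; 2007-04-12 is 4 days before the earliest permitted date.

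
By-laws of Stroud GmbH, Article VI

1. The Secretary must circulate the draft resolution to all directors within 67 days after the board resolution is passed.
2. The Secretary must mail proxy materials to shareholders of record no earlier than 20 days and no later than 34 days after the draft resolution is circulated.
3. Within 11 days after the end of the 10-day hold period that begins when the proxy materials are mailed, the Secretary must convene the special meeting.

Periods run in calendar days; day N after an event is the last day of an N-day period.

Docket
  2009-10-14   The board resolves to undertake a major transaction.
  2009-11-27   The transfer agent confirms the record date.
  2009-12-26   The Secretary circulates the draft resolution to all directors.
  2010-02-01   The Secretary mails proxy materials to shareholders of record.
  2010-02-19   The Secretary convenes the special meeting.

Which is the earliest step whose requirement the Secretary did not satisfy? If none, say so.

Step 1

Step 1 — counting 67 days from 2009-10-14 (when the board resolution is passed) gives a deadline of 2009-12-20; 2009-12-26 misses that deadline by 6 days.
The procedure was therefore not followed at step 1.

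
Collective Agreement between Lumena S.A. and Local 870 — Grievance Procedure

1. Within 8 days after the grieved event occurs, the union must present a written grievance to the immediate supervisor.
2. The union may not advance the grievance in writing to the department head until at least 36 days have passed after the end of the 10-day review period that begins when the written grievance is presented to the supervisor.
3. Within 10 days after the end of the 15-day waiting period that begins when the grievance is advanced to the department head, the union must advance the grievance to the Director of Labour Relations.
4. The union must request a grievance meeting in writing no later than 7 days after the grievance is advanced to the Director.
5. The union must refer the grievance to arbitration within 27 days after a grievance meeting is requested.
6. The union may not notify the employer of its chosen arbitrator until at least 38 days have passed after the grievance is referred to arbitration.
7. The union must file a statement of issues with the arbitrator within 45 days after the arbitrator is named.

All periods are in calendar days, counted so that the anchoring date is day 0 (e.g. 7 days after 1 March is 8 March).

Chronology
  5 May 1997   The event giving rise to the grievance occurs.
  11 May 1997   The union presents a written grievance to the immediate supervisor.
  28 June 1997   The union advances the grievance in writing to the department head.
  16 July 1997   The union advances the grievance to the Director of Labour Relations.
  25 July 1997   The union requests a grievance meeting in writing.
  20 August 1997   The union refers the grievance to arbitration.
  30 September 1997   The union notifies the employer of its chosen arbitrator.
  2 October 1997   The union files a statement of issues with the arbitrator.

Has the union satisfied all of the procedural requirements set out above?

No

Step 1: 8 days after 5 May 1997 (when the grieved event occurs) is 13 May 1997; done 11 May 1997 — timely.
Step 2: the earliest permitted date is 36 days after 21 May 1997 (end of the 10-day review period, which began when the written grievance is presented to the supervisor on 11 May 1997), i.e. 26 June 1997; 28 June 1997 is on or after that date.
Step 3: 10 days after 13 July 1997 (end of the 15-day waiting period, which began when the grievance is advanced to the department head on 28 June 1997) is 23 July 1997; done 16 July 1997 — timely.
Step 4: 7 days after 16 July 1997 (when the grievance is advanced to the Director) is 23 July 1997; not done until 25 July 1997, 2 days after the deadline.
Later steps need not be reached.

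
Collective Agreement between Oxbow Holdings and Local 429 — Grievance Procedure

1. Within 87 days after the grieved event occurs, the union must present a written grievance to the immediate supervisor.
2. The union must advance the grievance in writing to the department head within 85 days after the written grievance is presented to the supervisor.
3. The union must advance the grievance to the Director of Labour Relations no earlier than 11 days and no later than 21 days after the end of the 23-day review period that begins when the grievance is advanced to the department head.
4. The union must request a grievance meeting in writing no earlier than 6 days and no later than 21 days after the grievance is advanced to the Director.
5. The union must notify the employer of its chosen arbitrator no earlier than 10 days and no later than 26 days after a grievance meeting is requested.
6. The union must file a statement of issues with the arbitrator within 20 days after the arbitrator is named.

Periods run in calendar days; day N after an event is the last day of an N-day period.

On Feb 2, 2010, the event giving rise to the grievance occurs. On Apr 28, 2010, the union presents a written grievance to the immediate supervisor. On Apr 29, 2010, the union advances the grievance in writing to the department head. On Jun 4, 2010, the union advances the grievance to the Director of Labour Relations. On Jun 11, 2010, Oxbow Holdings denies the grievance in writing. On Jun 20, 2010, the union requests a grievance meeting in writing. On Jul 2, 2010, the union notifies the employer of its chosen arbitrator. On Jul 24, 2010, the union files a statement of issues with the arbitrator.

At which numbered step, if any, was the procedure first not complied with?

Step 6

Step 1: 87 days after Feb 2, 2010 (when the grieved event occurs) is Apr 30, 2010; done Apr 28, 2010 — timely.
Step 2: 85 days after Apr 28, 2010 (when the written grievance is presented to the supervisor) is Jul 22, 2010; Apr 29, 2010 is within that limit.
Step 3: the window is 11–21 days after May 22, 2010 (end of the 23-day review period, which began when the grievance is advanced to the department head on Apr 29, 2010), so Jun 2, 2010 through Jun 12, 2010; done Jun 4, 2010 — within the window.
Step 4: the window is 6–21 days after Jun 4, 2010 (when the grievance is advanced to the Director), so Jun 10, 2010 through Jun 25, 2010; done Jun 20, 2010, which is between those dates.
Step 5: the window is 10–26 days after Jun 20, 2010 (when a grievance meeting is requested), so Jun 30, 2010 through Jul 16, 2010; Jul 2, 2010 falls inside that range.
Step 6: 20 days after Jul 2, 2010 (when the arbitrator is named) is Jul 22, 2010; Jul 24, 2010 misses that deadline by 2 days.
The analysis stops there.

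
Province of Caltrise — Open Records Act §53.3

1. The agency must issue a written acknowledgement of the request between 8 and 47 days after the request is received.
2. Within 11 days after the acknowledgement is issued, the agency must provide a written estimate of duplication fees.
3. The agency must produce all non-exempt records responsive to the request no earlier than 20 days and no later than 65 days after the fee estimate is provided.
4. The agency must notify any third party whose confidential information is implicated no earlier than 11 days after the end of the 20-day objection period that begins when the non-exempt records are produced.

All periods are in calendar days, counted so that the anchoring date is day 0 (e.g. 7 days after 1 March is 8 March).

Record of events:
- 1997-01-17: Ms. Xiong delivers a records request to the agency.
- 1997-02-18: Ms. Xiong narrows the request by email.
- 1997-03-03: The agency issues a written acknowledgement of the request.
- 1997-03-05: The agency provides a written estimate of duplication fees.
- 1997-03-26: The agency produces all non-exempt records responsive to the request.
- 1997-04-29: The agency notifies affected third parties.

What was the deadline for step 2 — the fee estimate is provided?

Step 2 runs from 1997-03-03, when the acknowledgement is issued. 11 days after 1997-03-03 is 1997-03-14.

1997-03-14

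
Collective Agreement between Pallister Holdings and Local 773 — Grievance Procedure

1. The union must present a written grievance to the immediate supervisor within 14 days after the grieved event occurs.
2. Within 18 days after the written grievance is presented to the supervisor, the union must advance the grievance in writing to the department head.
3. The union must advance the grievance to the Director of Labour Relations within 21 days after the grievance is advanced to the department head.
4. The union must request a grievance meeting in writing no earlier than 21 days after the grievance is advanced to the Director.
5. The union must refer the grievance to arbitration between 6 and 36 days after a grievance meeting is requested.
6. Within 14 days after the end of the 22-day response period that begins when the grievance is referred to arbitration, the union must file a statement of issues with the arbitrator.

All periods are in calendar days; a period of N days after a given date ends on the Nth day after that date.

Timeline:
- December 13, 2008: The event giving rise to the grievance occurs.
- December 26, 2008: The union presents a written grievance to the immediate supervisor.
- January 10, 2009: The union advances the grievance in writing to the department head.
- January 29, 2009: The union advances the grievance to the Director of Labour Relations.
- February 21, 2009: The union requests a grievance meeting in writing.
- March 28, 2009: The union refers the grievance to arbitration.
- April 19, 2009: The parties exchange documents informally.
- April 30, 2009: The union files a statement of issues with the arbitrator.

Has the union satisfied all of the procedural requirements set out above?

Yes

Step 1: 14 days after December 13, 2008 (when the grieved event occurs) is December 27, 2008; done December 26, 2008 — timely.
Step 2: 18 days after December 26, 2008 (when the written grievance is presented to the supervisor) is January 13, 2009; January 10, 2009 is within that limit.
Step 3: 21 days after January 10, 2009 (when the grievance is advanced to the department head) is January 31, 2009; January 29, 2009 is within that limit.
Step 4: the earliest permitted date is 21 days after January 29, 2009 (when the grievance is advanced to the Director), i.e. February 19, 2009; done February 21, 2009, after the minimum wait.
Step 5: the window is 6–36 days after February 21, 2009 (when a grievance meeting is requested), so February 27, 2009 through March 29, 2009; March 28, 2009 falls inside that range.
Step 6: 14 days after April 19, 2009 (end of the 22-day response period, which began when the grievance is referred to arbitration on March 28, 2009) is May 3, 2009; completed April 30, 2009, before the deadline.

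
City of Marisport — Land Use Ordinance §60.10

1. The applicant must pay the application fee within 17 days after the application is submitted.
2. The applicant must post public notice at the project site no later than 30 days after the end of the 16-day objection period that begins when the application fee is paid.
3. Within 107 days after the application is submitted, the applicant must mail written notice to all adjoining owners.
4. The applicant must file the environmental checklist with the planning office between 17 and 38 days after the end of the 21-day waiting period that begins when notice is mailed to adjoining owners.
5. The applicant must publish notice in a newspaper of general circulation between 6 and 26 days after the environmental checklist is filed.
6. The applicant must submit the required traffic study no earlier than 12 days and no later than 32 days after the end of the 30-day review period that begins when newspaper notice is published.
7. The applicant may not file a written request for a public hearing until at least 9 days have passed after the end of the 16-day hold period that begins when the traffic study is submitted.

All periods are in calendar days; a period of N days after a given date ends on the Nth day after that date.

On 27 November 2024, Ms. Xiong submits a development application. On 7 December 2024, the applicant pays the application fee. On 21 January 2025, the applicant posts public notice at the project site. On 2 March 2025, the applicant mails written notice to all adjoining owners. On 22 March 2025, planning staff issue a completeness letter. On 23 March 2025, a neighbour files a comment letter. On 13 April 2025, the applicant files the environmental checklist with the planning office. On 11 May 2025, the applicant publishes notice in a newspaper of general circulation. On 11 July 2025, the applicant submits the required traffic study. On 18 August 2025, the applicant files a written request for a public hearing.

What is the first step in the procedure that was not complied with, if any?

(1) due by 27 November 2024 + 17 days = 14 December 2024; completed 7 December 2024, before the deadline.
(2) due by 23 December 2024 + 30 days = 22 January 2025; done 21 January 2025 — timely.
(3) due by 27 November 2024 + 107 days = 14 March 2025; done 2 March 2025 — timely.
(4) the permitted window runs from 23 March 2025 + 17 = 9 April 2025 to 23 March 2025 + 38 = 30 April 2025; done 13 April 2025 — within the window.
(5) the permitted window runs from 13 April 2025 + 6 = 19 April 2025 to 13 April 2025 + 26 = 9 May 2025; done 11 May 2025 — 2 days after the window closed.

Step 5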